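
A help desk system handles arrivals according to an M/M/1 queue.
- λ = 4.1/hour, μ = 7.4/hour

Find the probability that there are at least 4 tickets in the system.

ρ = λ/μ = 4.1/7.4 = 0.55405
P(N ≥ n) = ρⁿ
P(N ≥ 4) = 0.55405^4
P(N ≥ 4) = 0.09423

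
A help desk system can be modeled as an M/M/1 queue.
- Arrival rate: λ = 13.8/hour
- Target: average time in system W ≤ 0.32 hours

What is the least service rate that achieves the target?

For M/M/1: W = 1/(μ-λ)
Need W ≤ 0.32, so 1/(μ-λ) ≤ 0.32
μ - λ ≥ 1/0.32 = 3.1250
μ ≥ 13.8 + 3.1250 = 16.9250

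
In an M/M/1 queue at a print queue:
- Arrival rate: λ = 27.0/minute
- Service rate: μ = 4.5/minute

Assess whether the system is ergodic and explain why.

Stability requires ρ = λ/(cμ) < 1
ρ = 27.0/(1 × 4.5) = 27.0/4.50 = 6.0000
Since 6.0000 ≥ 1, the system is UNSTABLE.
Queue grows without bound. Need μ > λ = 27.0.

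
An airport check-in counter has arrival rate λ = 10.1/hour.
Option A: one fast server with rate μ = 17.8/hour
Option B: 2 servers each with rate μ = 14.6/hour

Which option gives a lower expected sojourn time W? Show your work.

Option A: single server μ = 17.8 (M/M/1)
  ρ_A = 10.1/17.8 = 0.5674
  W_A = 1/(μ-λ) = 1/(17.8-10.1) = 1/7.70 = 0.1299

Option B: 2 servers μ = 14.6 (M/M/2)
  ρ_B = λ/(cμ) = 10.1/(2×14.6) = 0.3459
  Offered load a = λ/μ = cρ = 10.1/14.6 = 0.6918
  P₀ = [ Σₙ₌₀^1 aⁿ/n! + a^2/(2!(1-ρ)) ]⁻¹
  Σ = a^0/0! + a^1/1! = 1.0000 + 0.6918 = 1.6918
  a^2/(2!(1-ρ)) = 0.4786/(2 × 0.6541) = 0.3658
  P₀ = 1/(1.6918 + 0.3658) = 0.4860
  Lq = P₀·a^2·ρ / (2!(1-ρ)²) = 0.4860 × 0.4786 × 0.3459 / (2 × 0.4279) = 0.09401
  Wq_B = Lq/λ = 0.09401/10.1 = 0.009308
  W_B = Wq_B + 1/μ = 0.009308 + 0.06849 = 0.07780

Since W_B = 0.07780 < W_A = 0.1299, Option B (multiple servers) has the shorter time in system.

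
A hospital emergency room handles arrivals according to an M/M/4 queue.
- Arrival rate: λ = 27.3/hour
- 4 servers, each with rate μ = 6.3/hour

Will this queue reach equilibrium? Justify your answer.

Stability requires ρ = λ/(cμ) < 1
ρ = 27.3/(4 × 6.3) = 27.3/25.20 = 1.0833
Since 1.0833 ≥ 1, the system is UNSTABLE.
Need c > λ/μ = 27.3/6.3 = 4.33.
Minimum servers needed: c = 5.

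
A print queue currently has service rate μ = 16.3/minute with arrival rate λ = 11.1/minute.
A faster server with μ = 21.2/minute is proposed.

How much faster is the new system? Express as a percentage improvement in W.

System 1: ρ₁ = 11.1/16.3 = 0.6810, W₁ = 1/(16.3-11.1) = 0.1923
System 2: ρ₂ = 11.1/21.2 = 0.5236, W₂ = 1/(21.2-11.1) = 0.09901
Improvement: (W₁-W₂)/W₁ = (0.1923-0.09901)/0.1923 = 48.51%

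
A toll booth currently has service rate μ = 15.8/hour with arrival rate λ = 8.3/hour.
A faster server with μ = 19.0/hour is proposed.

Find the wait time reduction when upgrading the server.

System 1: ρ₁ = 8.3/15.8 = 0.5253, W₁ = 1/(15.8-8.3) = 0.133333
System 2: ρ₂ = 8.3/19.0 = 0.4368, W₂ = 1/(19.0-8.3) = 0.0934579
Improvement: (W₁-W₂)/W₁ = (0.133333-0.0934579)/0.133333 = 29.91%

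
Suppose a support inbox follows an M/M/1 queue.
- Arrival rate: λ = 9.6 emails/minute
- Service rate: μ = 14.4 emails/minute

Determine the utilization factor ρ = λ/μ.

Server utilization: ρ = λ/μ
ρ = 9.6/14.4 = 0.6667
The server is busy 66.67% of the time.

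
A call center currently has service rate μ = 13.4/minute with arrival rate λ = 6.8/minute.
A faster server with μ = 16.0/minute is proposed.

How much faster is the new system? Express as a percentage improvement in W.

System 1: ρ₁ = 6.8/13.4 = 0.5075, W₁ = 1/(13.4-6.8) = 0.15152
System 2: ρ₂ = 6.8/16.0 = 0.4250, W₂ = 1/(16.0-6.8) = 0.10870
Improvement: (W₁-W₂)/W₁ = (0.15152-0.10870)/0.15152 = 28.26%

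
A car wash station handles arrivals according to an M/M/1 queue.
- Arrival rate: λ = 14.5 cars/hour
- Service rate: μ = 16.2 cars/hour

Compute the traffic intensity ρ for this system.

Server utilization: ρ = λ/μ
ρ = 14.5/16.2 = 0.8951
The server is busy 89.51% of the time.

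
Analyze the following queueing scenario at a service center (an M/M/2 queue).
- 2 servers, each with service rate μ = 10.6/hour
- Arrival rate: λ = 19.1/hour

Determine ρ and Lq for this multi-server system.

Traffic intensity: ρ = λ/(cμ) = 19.1/(2×10.6) = 0.9009
Since ρ = 0.9009 < 1, system is stable.
Offered load a = λ/μ = cρ = 19.1/10.6 = 1.8019
P₀ = [ Σₙ₌₀^1 aⁿ/n! + a^2/(2!(1-ρ)) ]⁻¹
Σ = a^0/0! + a^1/1! = 1.0000 + 1.8019 = 2.8019
a^2/(2!(1-ρ)) = 3.24680/(2 × 0.0990566) = 16.3886
P₀ = 1/(2.8019 + 16.3886) = 0.05211
Lq = P₀·a^2·ρ / (2!(1-ρ)²) = 0.052109 × 3.2468 × 0.90094 / (2 × 0.0098122) = 7.7673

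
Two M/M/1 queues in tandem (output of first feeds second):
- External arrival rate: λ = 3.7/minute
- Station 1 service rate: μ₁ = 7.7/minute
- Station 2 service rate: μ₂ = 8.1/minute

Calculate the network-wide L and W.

By Jackson's theorem, each station behaves as independent M/M/1.
Station 1: ρ₁ = 3.7/7.7 = 0.4805, L₁ = ρ₁/(1-ρ₁) = λ/(μ₁-λ) = 3.7/4.00 = 0.9250
Station 2: ρ₂ = 3.7/8.1 = 0.4568, L₂ = ρ₂/(1-ρ₂) = λ/(μ₂-λ) = 3.7/4.40 = 0.8409
Total: L = L₁ + L₂ = 0.9250 + 0.8409 = 1.7659
W = L/λ = 1.7659/3.7 = 0.4773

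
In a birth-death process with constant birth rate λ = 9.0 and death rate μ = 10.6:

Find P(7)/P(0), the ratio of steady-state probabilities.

For constant rates: P(n)/P(0) = (λ/μ)^n
P(7)/P(0) = (9.0/10.6)^7 = 0.84906^7 = 0.3181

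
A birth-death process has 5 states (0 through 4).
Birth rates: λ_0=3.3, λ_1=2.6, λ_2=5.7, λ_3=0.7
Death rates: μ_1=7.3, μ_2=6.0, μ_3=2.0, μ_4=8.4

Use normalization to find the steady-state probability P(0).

Ratios P(n)/P(0) = (λ₀···λₙ₋₁)/(μ₁···μₙ):
P(1)/P(0) = (3.3)/(7.3) = 0.4521
P(2)/P(0) = (3.3×2.6)/(7.3×6.0) = 0.1959
P(3)/P(0) = (3.3×2.6×5.7)/(7.3×6.0×2.0) = 0.5583
P(4)/P(0) = (3.3×2.6×5.7×0.7)/(7.3×6.0×2.0×8.4) = 0.04652

Normalization: ∑ P(n) = 1
P(0) × (1.0000 + 0.4521 + 0.1959 + 0.5583 + 0.04652) = 1
P(0) × 2.2528 = 1
P(0) = 1/2.2528 = 0.4439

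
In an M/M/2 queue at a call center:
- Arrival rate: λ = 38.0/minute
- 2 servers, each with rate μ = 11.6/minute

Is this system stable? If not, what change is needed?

Stability requires ρ = λ/(cμ) < 1
ρ = 38.0/(2 × 11.6) = 38.0/23.20 = 1.6379
Since 1.6379 ≥ 1, the system is UNSTABLE.
Need c > λ/μ = 38.0/11.6 = 3.28.
Minimum servers needed: c = 4.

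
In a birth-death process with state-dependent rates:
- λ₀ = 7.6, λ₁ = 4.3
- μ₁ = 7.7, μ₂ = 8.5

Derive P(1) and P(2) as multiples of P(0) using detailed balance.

Balance equations:
State 0: λ₀P₀ = μ₁P₁ → P₁ = (λ₀/μ₁)P₀ = (7.6/7.7)P₀ = 0.9870P₀
State 1: P₂ = (λ₀λ₁)/(μ₁μ₂)P₀ = (7.6×4.3)/(7.7×8.5)P₀ = 0.4993P₀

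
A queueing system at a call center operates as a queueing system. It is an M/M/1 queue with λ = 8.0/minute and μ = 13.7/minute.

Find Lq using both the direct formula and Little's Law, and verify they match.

Method 1 (direct): Lq = λ²/(μ(μ-λ)) = 64.00/(13.7 × 5.70) = 0.8196

Method 2 (Little's Law):
W = 1/(μ-λ) = 1/5.70 = 0.17544
Wq = W - 1/μ = 0.17544 - 0.072993 = 0.10245
Lq = λWq = 8.0 × 0.10245 = 0.8196 ✔ (matches Method 1)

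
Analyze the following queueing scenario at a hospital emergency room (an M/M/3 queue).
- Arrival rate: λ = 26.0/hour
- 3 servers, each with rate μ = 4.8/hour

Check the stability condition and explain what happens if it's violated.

Stability requires ρ = λ/(cμ) < 1
ρ = 26.0/(3 × 4.8) = 26.0/14.40 = 1.8056
Since 1.8056 ≥ 1, the system is UNSTABLE.
Need c > λ/μ = 26.0/4.8 = 5.42.
Minimum servers needed: c = 6.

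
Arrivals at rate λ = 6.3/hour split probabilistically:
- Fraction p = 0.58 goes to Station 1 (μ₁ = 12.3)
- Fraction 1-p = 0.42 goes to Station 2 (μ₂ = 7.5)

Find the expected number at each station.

Effective rates: λ₁ = 6.3×0.58 = 3.654, λ₂ = 6.3×0.42 = 2.646
Station 1: ρ₁ = 3.654/12.3 = 0.29707, L₁ = ρ₁/(1-ρ₁) = 0.29707/(1-0.29707) = 0.4226
Station 2: ρ₂ = 2.646/7.5 = 0.3528, L₂ = ρ₂/(1-ρ₂) = 0.3528/(1-0.3528) = 0.5451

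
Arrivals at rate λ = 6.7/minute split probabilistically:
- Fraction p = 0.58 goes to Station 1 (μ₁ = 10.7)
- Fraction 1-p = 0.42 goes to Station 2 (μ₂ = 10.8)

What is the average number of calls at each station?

Effective rates: λ₁ = 6.7×0.58 = 3.886, λ₂ = 6.7×0.42 = 2.814
Station 1: ρ₁ = 3.886/10.7 = 0.36318, L₁ = ρ₁/(1-ρ₁) = 0.36318/(1-0.36318) = 0.5703
Station 2: ρ₂ = 2.814/10.8 = 0.2606, L₂ = ρ₂/(1-ρ₂) = 0.2606/(1-0.2606) = 0.3524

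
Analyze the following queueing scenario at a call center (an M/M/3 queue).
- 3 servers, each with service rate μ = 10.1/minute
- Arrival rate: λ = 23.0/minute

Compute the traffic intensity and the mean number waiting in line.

Traffic intensity: ρ = λ/(cμ) = 23.0/(3×10.1) = 0.7591
Since ρ = 0.7591 < 1, system is stable.
Offered load a = λ/μ = cρ = 23.0/10.1 = 2.2772
P₀ = [ Σₙ₌₀^2 aⁿ/n! + a^3/(3!(1-ρ)) ]⁻¹
Σ = a^0/0! + a^1/1! + a^2/2! = 1.0000 + 2.2772 + 2.5929 = 5.8701
a^3/(3!(1-ρ)) = 11.8092/(6 × 0.240924) = 8.1694
P₀ = 1/(5.8701 + 8.1694) = 0.07123
Lq = P₀·a^3·ρ / (3!(1-ρ)²) = 0.0712278 × 11.8092 × 0.759076 / (6 × 0.0580444) = 1.8333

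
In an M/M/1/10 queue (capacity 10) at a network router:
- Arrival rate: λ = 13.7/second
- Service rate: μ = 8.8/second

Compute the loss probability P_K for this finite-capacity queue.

ρ = λ/μ = 13.7/8.8 = 1.5568
P₀ = (1-ρ)/(1-ρ^(K+1)) = (1-1.5568)/(1-1.5568^11) = -0.5568/-129.1850 = 0.004310
P_K = P₀×ρ^K = 0.004310 × 1.5568^10 = 0.004310 × 83.6235 = 0.3604
Blocking probability = 36.04%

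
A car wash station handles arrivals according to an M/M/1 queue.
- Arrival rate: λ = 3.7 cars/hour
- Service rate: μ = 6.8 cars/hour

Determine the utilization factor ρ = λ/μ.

Server utilization: ρ = λ/μ
ρ = 3.7/6.8 = 0.5441
The server is busy 54.41% of the time.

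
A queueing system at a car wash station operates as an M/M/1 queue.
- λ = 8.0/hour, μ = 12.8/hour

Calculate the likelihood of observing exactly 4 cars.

ρ = λ/μ = 8.0/12.8 = 0.6250
P(n) = (1-ρ)ρⁿ
P(4) = (1-0.6250) × 0.6250^4
P(4) = 0.37500 × 0.15259
P(4) = 0.05722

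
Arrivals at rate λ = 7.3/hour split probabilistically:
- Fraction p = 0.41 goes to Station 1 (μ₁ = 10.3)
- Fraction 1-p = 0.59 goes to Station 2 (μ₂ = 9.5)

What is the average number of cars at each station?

Effective rates: λ₁ = 7.3×0.41 = 2.993, λ₂ = 7.3×0.59 = 4.307
Station 1: ρ₁ = 2.993/10.3 = 0.2906, L₁ = ρ₁/(1-ρ₁) = 0.2906/(1-0.2906) = 0.4096
Station 2: ρ₂ = 4.307/9.5 = 0.45337, L₂ = ρ₂/(1-ρ₂) = 0.45337/(1-0.45337) = 0.8294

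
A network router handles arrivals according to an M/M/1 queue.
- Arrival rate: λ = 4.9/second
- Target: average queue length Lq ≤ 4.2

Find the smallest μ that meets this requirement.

For M/M/1: Lq = λ²/(μ(μ-λ))
Need Lq ≤ 4.2, i.e. μ(μ-λ) ≥ λ²/4.2
μ² - 4.9μ - 24.01/4.2 ≥ 0  →  μ² - 4.9μ - 5.716667 ≥ 0
Quadratic formula (positive root): μ = [λ + √(λ² + 4×5.716667)]/2
Discriminant: 24.01 + 4×5.716667 = 46.87667, √46.87667 = 6.84665
μ ≥ (4.9 + 6.84665)/2 = 5.8733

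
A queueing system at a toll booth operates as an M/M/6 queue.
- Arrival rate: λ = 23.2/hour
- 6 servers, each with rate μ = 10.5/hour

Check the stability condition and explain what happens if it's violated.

Stability requires ρ = λ/(cμ) < 1
ρ = 23.2/(6 × 10.5) = 23.2/63.00 = 0.3683
Since 0.3683 < 1, the system is STABLE.
The servers are busy 36.83% of the time.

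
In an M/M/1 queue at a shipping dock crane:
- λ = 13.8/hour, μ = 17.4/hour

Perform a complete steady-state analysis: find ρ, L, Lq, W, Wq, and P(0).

Step 1: ρ = λ/μ = 13.8/17.4 = 0.7931
Step 2: L = λ/(μ-λ) = 13.8/3.60 = 3.8333
Step 3: Lq = λ²/(μ(μ-λ)) = 190.44/(17.4×3.60) = 3.0402
Step 4: W = 1/(μ-λ) = 1/3.60 = 0.277778
Step 5: Wq = λ/(μ(μ-λ)) = 13.8/(17.4×3.60) = 0.2203
Step 6: P(0) = 1-ρ = 0.2069
Verify: L = λW = 13.8×0.277778 = 3.8333 ✔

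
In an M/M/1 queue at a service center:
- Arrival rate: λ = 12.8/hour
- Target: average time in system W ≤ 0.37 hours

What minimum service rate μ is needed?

For M/M/1: W = 1/(μ-λ)
Need W ≤ 0.37, so 1/(μ-λ) ≤ 0.37
μ - λ ≥ 1/0.37 = 2.7027
μ ≥ 12.8 + 2.7027 = 15.5027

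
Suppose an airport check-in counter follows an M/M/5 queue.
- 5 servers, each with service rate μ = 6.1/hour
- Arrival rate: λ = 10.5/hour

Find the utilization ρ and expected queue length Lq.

Traffic intensity: ρ = λ/(cμ) = 10.5/(5×6.1) = 0.3443
Since ρ = 0.3443 < 1, system is stable.
Offered load a = λ/μ = cρ = 10.5/6.1 = 1.7213
P₀ = [ Σₙ₌₀^4 aⁿ/n! + a^5/(5!(1-ρ)) ]⁻¹
Σ = a^0/0! + a^1/1! + a^2/2! + a^3/3! + a^4/4! = 1.0000 + 1.7213 + 1.4815 + 0.8500 + 0.3658 = 5.4186
a^5/(5!(1-ρ)) = 15.1111/(120 × 0.6557) = 0.1920
P₀ = 1/(5.4186 + 0.1920) = 0.1782
Lq = P₀·a^5·ρ / (5!(1-ρ)²) = 0.1782 × 15.1111 × 0.3443 / (120 × 0.4300) = 0.01797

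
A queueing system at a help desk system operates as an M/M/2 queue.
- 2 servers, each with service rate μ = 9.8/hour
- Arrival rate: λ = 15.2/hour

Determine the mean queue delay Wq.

Traffic intensity: ρ = λ/(cμ) = 15.2/(2×9.8) = 0.7755
Since ρ = 0.7755 < 1, system is stable.
Offered load a = λ/μ = cρ = 15.2/9.8 = 1.5510
P₀ = [ Σₙ₌₀^1 aⁿ/n! + a^2/(2!(1-ρ)) ]⁻¹
Σ = a^0/0! + a^1/1! = 1.0000 + 1.5510 = 2.5510
a^2/(2!(1-ρ)) = 2.4057/(2 × 0.22449) = 5.3581
P₀ = 1/(2.5510 + 5.3581) = 0.1264
Lq = P₀·a^2·ρ / (2!(1-ρ)²) = 0.126437 × 2.40566 × 0.775510 / (2 × 0.0503957) = 2.3403
Wq = Lq/λ = 2.3403/15.2 = 0.1540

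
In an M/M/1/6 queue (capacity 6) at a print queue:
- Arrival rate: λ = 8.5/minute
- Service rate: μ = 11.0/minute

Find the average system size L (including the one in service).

ρ = λ/μ = 8.5/11.0 = 0.77273
P₀ = (1-ρ)/(1-ρ^(K+1)) = (1-0.77273)/(1-0.77273^7) = 0.22727/0.83549 = 0.2720
P_K = P₀×ρ^K = 0.2720 × 0.77273^6 = 0.2720 × 0.2129 = 0.05791
L = ρ[1 - (K+1)ρ^K + Kρ^(K+1)] / [(1-ρ)(1-ρ^(K+1))]
L = 0.77273 × (1 - 7×0.212896 + 6×0.164511) / ((1 - 0.77273) × (1 - 0.164511)) = 2.0217 jobs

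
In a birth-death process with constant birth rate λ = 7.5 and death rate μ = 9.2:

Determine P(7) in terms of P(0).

For constant rates: P(n)/P(0) = (λ/μ)^n
P(7)/P(0) = (7.5/9.2)^7 = 0.81522^7 = 0.2393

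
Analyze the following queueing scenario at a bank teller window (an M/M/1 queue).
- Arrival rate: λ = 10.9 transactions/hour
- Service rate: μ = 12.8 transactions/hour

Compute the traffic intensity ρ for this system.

Server utilization: ρ = λ/μ
ρ = 10.9/12.8 = 0.8516
The server is busy 85.16% of the time.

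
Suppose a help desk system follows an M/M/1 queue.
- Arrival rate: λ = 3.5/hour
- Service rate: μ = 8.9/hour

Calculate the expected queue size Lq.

ρ = λ/μ = 3.5/8.9 = 0.3933
For M/M/1: Lq = λ²/(μ(μ-λ))
Lq = 12.25/(8.9 × 5.40)
Lq = 0.2549 tickets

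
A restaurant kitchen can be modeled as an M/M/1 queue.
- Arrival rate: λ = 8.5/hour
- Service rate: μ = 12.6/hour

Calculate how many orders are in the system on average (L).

ρ = λ/μ = 8.5/12.6 = 0.6746
For M/M/1: L = λ/(μ-λ)
L = 8.5/(12.6-8.5) = 8.5/4.10
L = 2.0732 orders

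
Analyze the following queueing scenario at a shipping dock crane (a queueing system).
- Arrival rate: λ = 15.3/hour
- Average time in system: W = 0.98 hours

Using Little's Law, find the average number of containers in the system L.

Little's Law: L = λW
L = 15.3 × 0.98 = 14.9940 containers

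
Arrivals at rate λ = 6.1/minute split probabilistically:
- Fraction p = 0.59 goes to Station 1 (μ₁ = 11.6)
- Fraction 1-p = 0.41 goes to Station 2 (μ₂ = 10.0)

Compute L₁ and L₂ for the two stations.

Effective rates: λ₁ = 6.1×0.59 = 3.599, λ₂ = 6.1×0.41 = 2.501
Station 1: ρ₁ = 3.599/11.6 = 0.31026, L₁ = ρ₁/(1-ρ₁) = 0.31026/(1-0.31026) = 0.4498
Station 2: ρ₂ = 2.501/10.0 = 0.2501, L₂ = ρ₂/(1-ρ₂) = 0.2501/(1-0.2501) = 0.3335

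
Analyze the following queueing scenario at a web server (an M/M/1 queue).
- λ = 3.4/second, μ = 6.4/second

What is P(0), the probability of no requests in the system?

ρ = λ/μ = 3.4/6.4 = 0.5312
P(0) = 1 - ρ = 1 - 0.5312 = 0.4688
The server is idle 46.88% of the time.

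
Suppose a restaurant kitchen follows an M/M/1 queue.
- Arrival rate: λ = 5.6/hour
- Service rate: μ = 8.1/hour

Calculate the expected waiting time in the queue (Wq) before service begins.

First, compute utilization: ρ = λ/μ = 5.6/8.1 = 0.6914
For M/M/1: Wq = λ/(μ(μ-λ))
Wq = 5.6/(8.1 × (8.1-5.6))
Wq = 5.6/(8.1 × 2.50)
Wq = 0.2765 hours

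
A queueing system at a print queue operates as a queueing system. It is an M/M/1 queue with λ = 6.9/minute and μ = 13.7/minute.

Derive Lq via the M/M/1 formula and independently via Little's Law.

Method 1 (direct): Lq = λ²/(μ(μ-λ)) = 47.61/(13.7 × 6.80) = 0.5111

Method 2 (Little's Law):
W = 1/(μ-λ) = 1/6.80 = 0.14706
Wq = W - 1/μ = 0.14706 - 0.072993 = 0.07407
Lq = λWq = 6.9 × 0.07407 = 0.5111 ✔ (matches Method 1)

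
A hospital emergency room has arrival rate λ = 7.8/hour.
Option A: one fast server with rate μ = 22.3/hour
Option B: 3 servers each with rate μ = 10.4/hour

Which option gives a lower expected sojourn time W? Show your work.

Option A: single server μ = 22.3 (M/M/1)
  ρ_A = 7.8/22.3 = 0.3498
  W_A = 1/(μ-λ) = 1/(22.3-7.8) = 1/14.50 = 0.06897

Option B: 3 servers μ = 10.4 (M/M/3)
  ρ_B = λ/(cμ) = 7.8/(3×10.4) = 0.2500
  Offered load a = λ/μ = cρ = 7.8/10.4 = 0.7500
  P₀ = [ Σₙ₌₀^2 aⁿ/n! + a^3/(3!(1-ρ)) ]⁻¹
  Σ = a^0/0! + a^1/1! + a^2/2! = 1.0000 + 0.7500 + 0.2812 = 2.0312
  a^3/(3!(1-ρ)) = 0.42188/(6 × 0.75000) = 0.09375
  P₀ = 1/(2.0312 + 0.09375) = 0.4706
  Lq = P₀·a^3·ρ / (3!(1-ρ)²) = 0.4706 × 0.4219 × 0.2500 / (6 × 0.5625) = 0.01471
  Wq_B = Lq/λ = 0.014706/7.8 = 0.0018854
  W_B = Wq_B + 1/μ = 0.0018854 + 0.096154 = 0.09804

Since W_A = 0.06897 < W_B = 0.09804, Option A (single fast server) has the shorter time in system.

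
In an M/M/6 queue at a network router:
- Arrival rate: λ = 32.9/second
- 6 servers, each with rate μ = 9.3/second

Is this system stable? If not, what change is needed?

Stability requires ρ = λ/(cμ) < 1
ρ = 32.9/(6 × 9.3) = 32.9/55.80 = 0.5896
Since 0.5896 < 1, the system is STABLE.
The servers are busy 58.96% of the time.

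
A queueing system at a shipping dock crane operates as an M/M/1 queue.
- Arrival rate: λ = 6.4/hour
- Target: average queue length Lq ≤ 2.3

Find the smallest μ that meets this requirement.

For M/M/1: Lq = λ²/(μ(μ-λ))
Need Lq ≤ 2.3, i.e. μ(μ-λ) ≥ λ²/2.3
μ² - 6.4μ - 40.96/2.3 ≥ 0  →  μ² - 6.4μ - 17.8087 ≥ 0
Quadratic formula (positive root): μ = [λ + √(λ² + 4×17.8087)]/2
Discriminant: 40.96 + 4×17.8087 = 112.1948, √112.1948 = 10.5922
μ ≥ (6.4 + 10.5922)/2 = 8.4961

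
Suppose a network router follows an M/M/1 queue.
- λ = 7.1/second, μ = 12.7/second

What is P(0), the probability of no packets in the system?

ρ = λ/μ = 7.1/12.7 = 0.5591
P(0) = 1 - ρ = 1 - 0.5591 = 0.4409
The server is idle 44.09% of the time.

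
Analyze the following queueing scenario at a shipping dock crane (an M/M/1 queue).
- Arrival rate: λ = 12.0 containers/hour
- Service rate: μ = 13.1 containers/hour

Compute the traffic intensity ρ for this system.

Server utilization: ρ = λ/μ
ρ = 12.0/13.1 = 0.9160
The server is busy 91.60% of the time.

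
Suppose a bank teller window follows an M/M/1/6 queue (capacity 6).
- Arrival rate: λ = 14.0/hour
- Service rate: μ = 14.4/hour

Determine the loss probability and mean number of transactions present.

ρ = λ/μ = 14.0/14.4 = 0.97222
P₀ = (1-ρ)/(1-ρ^(K+1)) = (1-0.97222)/(1-0.97222^7) = 0.02778/0.1790 = 0.1552
P_K = P₀×ρ^K = 0.1552 × 0.97222^6 = 0.1552 × 0.8445 = 0.1311
Blocking probability P_6 = 0.1311 (13.11%)
L = ρ[1 - (K+1)ρ^K + Kρ^(K+1)] / [(1-ρ)(1-ρ^(K+1))]
L = 0.97222 × (1 - 7×0.84447599 + 6×0.82101645) / ((1 - 0.97222) × (1 - 0.82101645)) = 2.8874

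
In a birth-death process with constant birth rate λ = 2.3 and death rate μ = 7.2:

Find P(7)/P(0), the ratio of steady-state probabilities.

For constant rates: P(n)/P(0) = (λ/μ)^n
P(7)/P(0) = (2.3/7.2)^7 = 0.31944^7 = 0.0003394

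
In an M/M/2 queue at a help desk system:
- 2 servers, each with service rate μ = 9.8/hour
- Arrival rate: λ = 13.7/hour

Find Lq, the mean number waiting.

Traffic intensity: ρ = λ/(cμ) = 13.7/(2×9.8) = 0.6990
Since ρ = 0.6990 < 1, system is stable.
Offered load a = λ/μ = cρ = 13.7/9.8 = 1.3980
P₀ = [ Σₙ₌₀^1 aⁿ/n! + a^2/(2!(1-ρ)) ]⁻¹
Σ = a^0/0! + a^1/1! = 1.0000 + 1.3980 = 2.3980
a^2/(2!(1-ρ)) = 1.9543/(2 × 0.30102) = 3.2461
P₀ = 1/(2.3980 + 3.2461) = 0.1772
Lq = P₀·a^2·ρ / (2!(1-ρ)²) = 0.17718 × 1.9543 × 0.69898 / (2 × 0.090613) = 1.3355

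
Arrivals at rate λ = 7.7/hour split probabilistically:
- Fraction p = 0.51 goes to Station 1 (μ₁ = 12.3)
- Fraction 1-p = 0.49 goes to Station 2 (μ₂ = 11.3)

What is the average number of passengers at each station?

Effective rates: λ₁ = 7.7×0.51 = 3.927, λ₂ = 7.7×0.49 = 3.773
Station 1: ρ₁ = 3.927/12.3 = 0.31927, L₁ = ρ₁/(1-ρ₁) = 0.31927/(1-0.31927) = 0.4690
Station 2: ρ₂ = 3.773/11.3 = 0.3339, L₂ = ρ₂/(1-ρ₂) = 0.3339/(1-0.3339) = 0.5013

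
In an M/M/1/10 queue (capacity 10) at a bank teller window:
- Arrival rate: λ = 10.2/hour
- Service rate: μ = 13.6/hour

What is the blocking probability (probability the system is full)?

ρ = λ/μ = 10.2/13.6 = 0.7500
P₀ = (1-ρ)/(1-ρ^(K+1)) = (1-0.7500)/(1-0.7500^11) = 0.2500/0.9578 = 0.2610
P_K = P₀×ρ^K = 0.2610 × 0.7500^10 = 0.2610 × 0.05631 = 0.01470
Blocking probability = 1.47%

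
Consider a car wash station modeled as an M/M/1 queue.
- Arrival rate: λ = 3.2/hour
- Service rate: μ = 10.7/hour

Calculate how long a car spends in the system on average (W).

First, compute utilization: ρ = λ/μ = 3.2/10.7 = 0.2991
For M/M/1: W = 1/(μ-λ)
W = 1/(10.7-3.2) = 1/7.50
W = 0.1333 hours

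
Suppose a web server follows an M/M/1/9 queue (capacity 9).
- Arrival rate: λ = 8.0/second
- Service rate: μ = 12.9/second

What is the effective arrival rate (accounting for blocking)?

ρ = λ/μ = 8.0/12.9 = 0.620155
P₀ = (1-ρ)/(1-ρ^(K+1)) = (1-0.620155)/(1-0.620155^10) = 0.37984/0.99159 = 0.3831
P_K = P₀×ρ^K = 0.38307 × 0.620155^9 = 0.38307 × 0.013568 = 0.005197
λ_eff = λ(1-P_K) = 8.0 × (1 - 0.005197) = 8.0 × 0.9948 = 7.9584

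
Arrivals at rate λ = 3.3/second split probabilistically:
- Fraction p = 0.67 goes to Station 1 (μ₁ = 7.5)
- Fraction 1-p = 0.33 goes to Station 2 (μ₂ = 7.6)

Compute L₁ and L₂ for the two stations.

Effective rates: λ₁ = 3.3×0.67 = 2.211, λ₂ = 3.3×0.33 = 1.089
Station 1: ρ₁ = 2.211/7.5 = 0.2948, L₁ = ρ₁/(1-ρ₁) = 0.2948/(1-0.2948) = 0.4180
Station 2: ρ₂ = 1.089/7.6 = 0.1433, L₂ = ρ₂/(1-ρ₂) = 0.1433/(1-0.1433) = 0.1673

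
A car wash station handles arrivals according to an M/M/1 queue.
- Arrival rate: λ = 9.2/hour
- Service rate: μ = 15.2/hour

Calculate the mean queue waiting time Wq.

First, compute utilization: ρ = λ/μ = 9.2/15.2 = 0.6053
For M/M/1: Wq = λ/(μ(μ-λ))
Wq = 9.2/(15.2 × (15.2-9.2))
Wq = 9.2/(15.2 × 6.00)
Wq = 0.1009 hours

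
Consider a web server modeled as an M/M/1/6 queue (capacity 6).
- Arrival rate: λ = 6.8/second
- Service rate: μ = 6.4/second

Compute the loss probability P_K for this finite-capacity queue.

ρ = λ/μ = 6.8/6.4 = 1.0625
P₀ = (1-ρ)/(1-ρ^(K+1)) = (1-1.0625)/(1-1.0625^7) = -0.06250/-0.5286 = 0.1182
P_K = P₀×ρ^K = 0.1182 × 1.0625^6 = 0.1182 × 1.4387 = 0.1701
Blocking probability = 17.01%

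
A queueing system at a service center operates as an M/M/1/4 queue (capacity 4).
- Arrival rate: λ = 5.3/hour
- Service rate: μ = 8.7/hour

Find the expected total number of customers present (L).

ρ = λ/μ = 5.3/8.7 = 0.6092
P₀ = (1-ρ)/(1-ρ^(K+1)) = (1-0.6092)/(1-0.6092^5) = 0.3908/0.9161 = 0.4266
P_K = P₀×ρ^K = 0.426594 × 0.6092^4 = 0.426594 × 0.137733 = 0.05876
L = ρ[1 - (K+1)ρ^K + Kρ^(K+1)] / [(1-ρ)(1-ρ^(K+1))]
L = 0.6092 × (1 - 5×0.13773 + 4×0.083907) / ((1 - 0.6092) × (1 - 0.083907)) = 1.1009 customers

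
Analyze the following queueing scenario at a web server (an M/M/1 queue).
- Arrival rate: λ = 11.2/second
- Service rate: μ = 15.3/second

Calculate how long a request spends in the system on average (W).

First, compute utilization: ρ = λ/μ = 11.2/15.3 = 0.7320
For M/M/1: W = 1/(μ-λ)
W = 1/(15.3-11.2) = 1/4.10
W = 0.2439 seconds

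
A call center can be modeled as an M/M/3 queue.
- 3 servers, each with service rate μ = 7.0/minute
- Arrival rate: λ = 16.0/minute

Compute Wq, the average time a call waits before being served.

Traffic intensity: ρ = λ/(cμ) = 16.0/(3×7.0) = 0.7619
Since ρ = 0.7619 < 1, system is stable.
Offered load a = λ/μ = cρ = 16.0/7.0 = 2.2857
P₀ = [ Σₙ₌₀^2 aⁿ/n! + a^3/(3!(1-ρ)) ]⁻¹
Σ = a^0/0! + a^1/1! + a^2/2! = 1.000000 + 2.285714 + 2.612245 = 5.8980
a^3/(3!(1-ρ)) = 11.9417/(6 × 0.238095) = 8.3592
P₀ = 1/(5.8980 + 8.3592) = 0.07014
Lq = P₀·a^3·ρ / (3!(1-ρ)²) = 0.07014 × 11.9417 × 0.7619 / (6 × 0.05669) = 1.8762
Wq = Lq/λ = 1.8762/16.0 = 0.1173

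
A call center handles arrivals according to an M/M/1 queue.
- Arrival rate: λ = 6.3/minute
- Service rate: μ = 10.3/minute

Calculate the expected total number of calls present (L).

ρ = λ/μ = 6.3/10.3 = 0.6117
For M/M/1: L = λ/(μ-λ)
L = 6.3/(10.3-6.3) = 6.3/4.00
L = 1.5750 calls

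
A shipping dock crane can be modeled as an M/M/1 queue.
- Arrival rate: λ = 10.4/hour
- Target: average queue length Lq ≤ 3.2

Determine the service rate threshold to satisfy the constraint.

For M/M/1: Lq = λ²/(μ(μ-λ))
Need Lq ≤ 3.2, i.e. μ(μ-λ) ≥ λ²/3.2
μ² - 10.4μ - 108.16/3.2 ≥ 0  →  μ² - 10.4μ - 33.8000 ≥ 0
Quadratic formula (positive root): μ = [λ + √(λ² + 4×33.8000)]/2
Discriminant: 108.16 + 4×33.8000 = 243.3600, √243.3600 = 15.6000
μ ≥ (10.4 + 15.6000)/2 = 13.0000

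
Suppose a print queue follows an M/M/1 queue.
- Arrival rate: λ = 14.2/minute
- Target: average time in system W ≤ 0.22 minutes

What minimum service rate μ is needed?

For M/M/1: W = 1/(μ-λ)
Need W ≤ 0.22, so 1/(μ-λ) ≤ 0.22
μ - λ ≥ 1/0.22 = 4.5455
μ ≥ 14.2 + 4.5455 = 18.7455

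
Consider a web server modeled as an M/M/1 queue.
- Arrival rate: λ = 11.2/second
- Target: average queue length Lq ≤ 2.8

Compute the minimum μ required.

For M/M/1: Lq = λ²/(μ(μ-λ))
Need Lq ≤ 2.8, i.e. μ(μ-λ) ≥ λ²/2.8
μ² - 11.2μ - 125.44/2.8 ≥ 0  →  μ² - 11.2μ - 44.8000 ≥ 0
Quadratic formula (positive root): μ = [λ + √(λ² + 4×44.8000)]/2
Discriminant: 125.44 + 4×44.8000 = 304.6400, √304.6400 = 17.4539
μ ≥ (11.2 + 17.4539)/2 = 14.3270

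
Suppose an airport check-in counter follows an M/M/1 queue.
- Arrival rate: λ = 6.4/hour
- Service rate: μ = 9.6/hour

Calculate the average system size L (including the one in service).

ρ = λ/μ = 6.4/9.6 = 0.6667
For M/M/1: L = λ/(μ-λ)
L = 6.4/(9.6-6.4) = 6.4/3.20
L = 2.0000 passengers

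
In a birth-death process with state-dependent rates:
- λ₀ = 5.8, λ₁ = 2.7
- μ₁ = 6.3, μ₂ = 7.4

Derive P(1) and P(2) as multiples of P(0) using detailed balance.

Balance equations:
State 0: λ₀P₀ = μ₁P₁ → P₁ = (λ₀/μ₁)P₀ = (5.8/6.3)P₀ = 0.9206P₀
State 1: P₂ = (λ₀λ₁)/(μ₁μ₂)P₀ = (5.8×2.7)/(6.3×7.4)P₀ = 0.3359P₀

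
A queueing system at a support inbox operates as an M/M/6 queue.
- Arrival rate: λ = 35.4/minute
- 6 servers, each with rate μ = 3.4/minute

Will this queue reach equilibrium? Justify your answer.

Stability requires ρ = λ/(cμ) < 1
ρ = 35.4/(6 × 3.4) = 35.4/20.40 = 1.7353
Since 1.7353 ≥ 1, the system is UNSTABLE.
Need c > λ/μ = 35.4/3.4 = 10.41.
Minimum servers needed: c = 11.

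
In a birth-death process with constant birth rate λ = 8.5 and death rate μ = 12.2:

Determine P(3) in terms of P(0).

For constant rates: P(n)/P(0) = (λ/μ)^n
P(3)/P(0) = (8.5/12.2)^3 = 0.6967^3 = 0.3382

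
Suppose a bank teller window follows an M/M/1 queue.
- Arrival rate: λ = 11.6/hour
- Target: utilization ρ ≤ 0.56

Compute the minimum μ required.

ρ = λ/μ, so μ = λ/ρ
μ ≥ 11.6/0.56 = 20.7143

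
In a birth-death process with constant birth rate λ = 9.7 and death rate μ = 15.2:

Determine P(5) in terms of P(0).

For constant rates: P(n)/P(0) = (λ/μ)^n
P(5)/P(0) = (9.7/15.2)^5 = 0.63816^5 = 0.1058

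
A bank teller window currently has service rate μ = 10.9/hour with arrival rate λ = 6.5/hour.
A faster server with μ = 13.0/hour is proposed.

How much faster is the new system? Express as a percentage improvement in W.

System 1: ρ₁ = 6.5/10.9 = 0.5963, W₁ = 1/(10.9-6.5) = 0.22727
System 2: ρ₂ = 6.5/13.0 = 0.5000, W₂ = 1/(13.0-6.5) = 0.15385
Improvement: (W₁-W₂)/W₁ = (0.22727-0.15385)/0.22727 = 32.31%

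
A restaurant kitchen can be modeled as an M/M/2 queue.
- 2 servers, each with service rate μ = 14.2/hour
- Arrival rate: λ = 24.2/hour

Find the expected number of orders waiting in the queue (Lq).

Traffic intensity: ρ = λ/(cμ) = 24.2/(2×14.2) = 0.8521
Since ρ = 0.8521 < 1, system is stable.
Offered load a = λ/μ = cρ = 24.2/14.2 = 1.7042
P₀ = [ Σₙ₌₀^1 aⁿ/n! + a^2/(2!(1-ρ)) ]⁻¹
Σ = a^0/0! + a^1/1! = 1.0000 + 1.7042 = 2.7042
a^2/(2!(1-ρ)) = 2.90438/(2 × 0.147887) = 9.8196
P₀ = 1/(2.7042 + 9.8196) = 0.07985
Lq = P₀·a^2·ρ / (2!(1-ρ)²) = 0.07984791 × 2.904384 × 0.8521127 / (2 × 0.02187066) = 4.5178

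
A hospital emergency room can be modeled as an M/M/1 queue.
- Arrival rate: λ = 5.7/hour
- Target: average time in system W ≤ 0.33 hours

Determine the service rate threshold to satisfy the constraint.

For M/M/1: W = 1/(μ-λ)
Need W ≤ 0.33, so 1/(μ-λ) ≤ 0.33
μ - λ ≥ 1/0.33 = 3.0303
μ ≥ 5.7 + 3.0303 = 8.7303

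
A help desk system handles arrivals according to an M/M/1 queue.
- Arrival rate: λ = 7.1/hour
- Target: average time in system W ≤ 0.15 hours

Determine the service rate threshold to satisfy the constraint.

For M/M/1: W = 1/(μ-λ)
Need W ≤ 0.15, so 1/(μ-λ) ≤ 0.15
μ - λ ≥ 1/0.15 = 6.6667
μ ≥ 7.1 + 6.6667 = 13.7667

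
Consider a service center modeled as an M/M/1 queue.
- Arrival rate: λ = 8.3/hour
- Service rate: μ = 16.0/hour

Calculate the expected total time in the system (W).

First, compute utilization: ρ = λ/μ = 8.3/16.0 = 0.5188
For M/M/1: W = 1/(μ-λ)
W = 1/(16.0-8.3) = 1/7.70
W = 0.1299 hours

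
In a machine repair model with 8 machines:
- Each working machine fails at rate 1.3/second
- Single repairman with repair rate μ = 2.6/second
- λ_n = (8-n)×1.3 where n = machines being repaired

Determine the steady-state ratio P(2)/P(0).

P(2)/P(0) = ∏_{i=0}^{2-1} λ_i/μ_{i+1}
= (8-0)×1.3/2.6 × (8-1)×1.3/2.6
= 14.0000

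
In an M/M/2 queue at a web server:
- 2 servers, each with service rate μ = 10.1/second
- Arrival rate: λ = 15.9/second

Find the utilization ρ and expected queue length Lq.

Traffic intensity: ρ = λ/(cμ) = 15.9/(2×10.1) = 0.7871
Since ρ = 0.7871 < 1, system is stable.
Offered load a = λ/μ = cρ = 15.9/10.1 = 1.5743
P₀ = [ Σₙ₌₀^1 aⁿ/n! + a^2/(2!(1-ρ)) ]⁻¹
Σ = a^0/0! + a^1/1! = 1.0000 + 1.5743 = 2.5743
a^2/(2!(1-ρ)) = 2.47829/(2 × 0.212871) = 5.8211
P₀ = 1/(2.5743 + 5.8211) = 0.1191
Lq = P₀·a^2·ρ / (2!(1-ρ)²) = 0.119114 × 2.47829 × 0.787129 / (2 × 0.0453142) = 2.5639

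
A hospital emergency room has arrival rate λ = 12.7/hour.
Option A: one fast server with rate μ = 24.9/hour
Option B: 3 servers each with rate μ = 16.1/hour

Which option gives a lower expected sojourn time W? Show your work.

Option A: single server μ = 24.9 (M/M/1)
  ρ_A = 12.7/24.9 = 0.5100
  W_A = 1/(μ-λ) = 1/(24.9-12.7) = 1/12.20 = 0.08197

Option B: 3 servers μ = 16.1 (M/M/3)
  ρ_B = λ/(cμ) = 12.7/(3×16.1) = 0.2629
  Offered load a = λ/μ = cρ = 12.7/16.1 = 0.7888
  P₀ = [ Σₙ₌₀^2 aⁿ/n! + a^3/(3!(1-ρ)) ]⁻¹
  Σ = a^0/0! + a^1/1! + a^2/2! = 1.0000 + 0.7888 + 0.3111 = 2.0999
  a^3/(3!(1-ρ)) = 0.4908/(6 × 0.7371) = 0.1110
  P₀ = 1/(2.0999 + 0.1110) = 0.4523
  Lq = P₀·a^3·ρ / (3!(1-ρ)²) = 0.45230 × 0.49083 × 0.26294 / (6 × 0.54326) = 0.01791
  Wq_B = Lq/λ = 0.01791/12.7 = 0.001410
  W_B = Wq_B + 1/μ = 0.001410 + 0.06211 = 0.06352

Since W_B = 0.06352 < W_A = 0.08197, Option B (multiple servers) has the shorter time in system.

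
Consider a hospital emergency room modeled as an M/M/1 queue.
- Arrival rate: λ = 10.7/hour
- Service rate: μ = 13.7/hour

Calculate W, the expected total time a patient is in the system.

First, compute utilization: ρ = λ/μ = 10.7/13.7 = 0.7810
For M/M/1: W = 1/(μ-λ)
W = 1/(13.7-10.7) = 1/3.00
W = 0.3333 hours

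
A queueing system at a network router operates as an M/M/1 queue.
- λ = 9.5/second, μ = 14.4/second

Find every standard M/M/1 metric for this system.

Step 1: ρ = λ/μ = 9.5/14.4 = 0.6597
Step 2: L = λ/(μ-λ) = 9.5/4.90 = 1.9388
Step 3: Lq = λ²/(μ(μ-λ)) = 90.25/(14.4×4.90) = 1.2791
Step 4: W = 1/(μ-λ) = 1/4.90 = 0.20408
Step 5: Wq = λ/(μ(μ-λ)) = 9.5/(14.4×4.90) = 0.1346
Step 6: P(0) = 1-ρ = 0.3403
Verify: L = λW = 9.5×0.20408 = 1.9388 ✔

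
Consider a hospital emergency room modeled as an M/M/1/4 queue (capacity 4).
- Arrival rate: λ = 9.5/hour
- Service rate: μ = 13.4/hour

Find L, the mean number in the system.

ρ = λ/μ = 9.5/13.4 = 0.70896
P₀ = (1-ρ)/(1-ρ^(K+1)) = (1-0.70896)/(1-0.70896^5) = 0.2910/0.8209 = 0.3545
P_K = P₀×ρ^K = 0.35454 × 0.70896^4 = 0.35454 × 0.25263 = 0.08957
L = ρ[1 - (K+1)ρ^K + Kρ^(K+1)] / [(1-ρ)(1-ρ^(K+1))]
L = 0.70896 × (1 - 5×0.252631 + 4×0.179105) / ((1 - 0.70896) × (1 - 0.179105)) = 1.3450 patients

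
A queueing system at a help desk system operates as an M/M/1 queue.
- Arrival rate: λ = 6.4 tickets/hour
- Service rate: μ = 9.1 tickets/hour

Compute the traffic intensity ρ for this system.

Server utilization: ρ = λ/μ
ρ = 6.4/9.1 = 0.7033
The server is busy 70.33% of the time.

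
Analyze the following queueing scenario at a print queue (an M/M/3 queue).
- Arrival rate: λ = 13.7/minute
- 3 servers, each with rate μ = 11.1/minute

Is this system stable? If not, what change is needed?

Stability requires ρ = λ/(cμ) < 1
ρ = 13.7/(3 × 11.1) = 13.7/33.30 = 0.4114
Since 0.4114 < 1, the system is STABLE.
The servers are busy 41.14% of the time.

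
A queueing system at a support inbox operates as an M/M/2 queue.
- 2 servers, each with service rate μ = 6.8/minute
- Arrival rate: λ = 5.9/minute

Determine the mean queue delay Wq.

Traffic intensity: ρ = λ/(cμ) = 5.9/(2×6.8) = 0.4338
Since ρ = 0.4338 < 1, system is stable.
Offered load a = λ/μ = cρ = 5.9/6.8 = 0.8676
P₀ = [ Σₙ₌₀^1 aⁿ/n! + a^2/(2!(1-ρ)) ]⁻¹
Σ = a^0/0! + a^1/1! = 1.0000 + 0.8676 = 1.8676
a^2/(2!(1-ρ)) = 0.7528/(2 × 0.5662) = 0.6648
P₀ = 1/(1.8676 + 0.6648) = 0.3949
Lq = P₀·a^2·ρ / (2!(1-ρ)²) = 0.394872 × 0.752811 × 0.433824 / (2 × 0.320556) = 0.2012
Wq = Lq/λ = 0.20115/5.9 = 0.03409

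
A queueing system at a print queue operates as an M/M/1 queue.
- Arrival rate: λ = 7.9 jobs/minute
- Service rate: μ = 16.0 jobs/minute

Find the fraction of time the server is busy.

Server utilization: ρ = λ/μ
ρ = 7.9/16.0 = 0.4938
The server is busy 49.38% of the time.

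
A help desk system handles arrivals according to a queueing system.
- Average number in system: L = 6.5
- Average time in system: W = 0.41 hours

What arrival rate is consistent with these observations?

Little's Law: L = λW, so λ = L/W
λ = 6.5/0.41 = 15.8537 tickets/hour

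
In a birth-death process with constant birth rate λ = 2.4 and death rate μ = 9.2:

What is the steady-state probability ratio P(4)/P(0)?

For constant rates: P(n)/P(0) = (λ/μ)^n
P(4)/P(0) = (2.4/9.2)^4 = 0.26087^4 = 0.004631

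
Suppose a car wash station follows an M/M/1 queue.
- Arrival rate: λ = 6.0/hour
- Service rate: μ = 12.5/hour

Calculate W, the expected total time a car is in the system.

First, compute utilization: ρ = λ/μ = 6.0/12.5 = 0.4800
For M/M/1: W = 1/(μ-λ)
W = 1/(12.5-6.0) = 1/6.50
W = 0.1538 hours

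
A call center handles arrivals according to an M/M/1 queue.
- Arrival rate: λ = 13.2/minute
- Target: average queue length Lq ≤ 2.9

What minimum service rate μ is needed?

For M/M/1: Lq = λ²/(μ(μ-λ))
Need Lq ≤ 2.9, i.e. μ(μ-λ) ≥ λ²/2.9
μ² - 13.2μ - 174.24/2.9 ≥ 0  →  μ² - 13.2μ - 60.08276 ≥ 0
Quadratic formula (positive root): μ = [λ + √(λ² + 4×60.08276)]/2
Discriminant: 174.24 + 4×60.08276 = 414.5710, √414.5710 = 20.3610
μ ≥ (13.2 + 20.3610)/2 = 16.7805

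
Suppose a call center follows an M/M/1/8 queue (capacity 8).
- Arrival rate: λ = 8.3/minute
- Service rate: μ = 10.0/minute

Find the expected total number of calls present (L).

ρ = λ/μ = 8.3/10.0 = 0.8300
P₀ = (1-ρ)/(1-ρ^(K+1)) = (1-0.8300)/(1-0.8300^9) = 0.1700/0.8131 = 0.2091
P_K = P₀×ρ^K = 0.2091 × 0.8300^8 = 0.2091 × 0.2252 = 0.04709
L = ρ[1 - (K+1)ρ^K + Kρ^(K+1)] / [(1-ρ)(1-ρ^(K+1))]
L = 0.8300 × (1 - 9×0.225229 + 8×0.186940) / ((1 - 0.8300) × (1 - 0.186940)) = 2.8131 calls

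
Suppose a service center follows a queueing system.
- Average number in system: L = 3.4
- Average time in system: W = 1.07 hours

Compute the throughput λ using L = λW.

Little's Law: L = λW, so λ = L/W
λ = 3.4/1.07 = 3.1776 customers/hour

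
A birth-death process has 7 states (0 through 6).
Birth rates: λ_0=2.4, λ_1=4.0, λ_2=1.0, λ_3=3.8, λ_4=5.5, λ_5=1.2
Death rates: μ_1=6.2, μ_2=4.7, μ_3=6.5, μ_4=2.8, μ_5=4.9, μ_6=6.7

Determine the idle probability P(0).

Ratios P(n)/P(0) = (λ₀···λₙ₋₁)/(μ₁···μₙ):
P(1)/P(0) = (2.4)/(6.2) = 0.3871
P(2)/P(0) = (2.4×4.0)/(6.2×4.7) = 0.3294
P(3)/P(0) = (2.4×4.0×1.0)/(6.2×4.7×6.5) = 0.05068
P(4)/P(0) = (2.4×4.0×1.0×3.8)/(6.2×4.7×6.5×2.8) = 0.06879
P(5)/P(0) = (2.4×4.0×1.0×3.8×5.5)/(6.2×4.7×6.5×2.8×4.9) = 0.07721
P(6)/P(0) = (2.4×4.0×1.0×3.8×5.5×1.2)/(6.2×4.7×6.5×2.8×4.9×6.7) = 0.01383

Normalization: ∑ P(n) = 1
P(0) × (1.0000 + 0.3871 + 0.3294 + 0.05068 + 0.06879 + 0.07721 + 0.01383) = 1
P(0) × 1.9270 = 1
P(0) = 1/1.9270 = 0.5189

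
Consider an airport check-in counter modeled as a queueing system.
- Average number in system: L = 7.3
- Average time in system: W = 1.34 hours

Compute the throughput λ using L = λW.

Little's Law: L = λW, so λ = L/W
λ = 7.3/1.34 = 5.4478 passengers/hour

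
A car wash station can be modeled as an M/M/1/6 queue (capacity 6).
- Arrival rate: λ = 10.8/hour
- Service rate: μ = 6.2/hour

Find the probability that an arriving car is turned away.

ρ = λ/μ = 10.8/6.2 = 1.7419
P₀ = (1-ρ)/(1-ρ^(K+1)) = (1-1.7419)/(1-1.7419^7) = -0.7419/-47.6589 = 0.01557
P_K = P₀×ρ^K = 0.01557 × 1.7419^6 = 0.01557 × 27.9344 = 0.4349
Blocking probability = 43.49%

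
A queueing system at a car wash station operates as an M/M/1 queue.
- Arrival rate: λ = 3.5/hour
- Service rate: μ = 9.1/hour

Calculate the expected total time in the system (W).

First, compute utilization: ρ = λ/μ = 3.5/9.1 = 0.3846
For M/M/1: W = 1/(μ-λ)
W = 1/(9.1-3.5) = 1/5.60
W = 0.1786 hours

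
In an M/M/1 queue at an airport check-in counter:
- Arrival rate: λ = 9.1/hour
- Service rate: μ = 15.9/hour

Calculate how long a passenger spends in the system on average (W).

First, compute utilization: ρ = λ/μ = 9.1/15.9 = 0.5723
For M/M/1: W = 1/(μ-λ)
W = 1/(15.9-9.1) = 1/6.80
W = 0.1471 hours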